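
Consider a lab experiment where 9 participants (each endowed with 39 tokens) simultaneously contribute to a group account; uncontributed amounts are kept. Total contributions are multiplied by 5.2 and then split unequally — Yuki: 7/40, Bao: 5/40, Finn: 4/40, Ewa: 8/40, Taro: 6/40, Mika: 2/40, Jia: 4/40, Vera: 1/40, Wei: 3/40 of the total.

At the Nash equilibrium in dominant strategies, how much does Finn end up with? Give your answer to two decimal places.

Player j's private return per contributed unit is 5.2 × (j's share). Contributing is weakly dominant for j when that share is at least 1/5.2 = 0.1923, and contributing 0 is dominant otherwise.
Only Ewa (8/40) clears that bar, contributing 39; the remaining 8 contribute 0. Total contributed: 39.
Finn keeps 39 and receives 5.2 × 39 × 4/40 = 20.28 from the group account, for a payoff of 59.28.

59.28 tokens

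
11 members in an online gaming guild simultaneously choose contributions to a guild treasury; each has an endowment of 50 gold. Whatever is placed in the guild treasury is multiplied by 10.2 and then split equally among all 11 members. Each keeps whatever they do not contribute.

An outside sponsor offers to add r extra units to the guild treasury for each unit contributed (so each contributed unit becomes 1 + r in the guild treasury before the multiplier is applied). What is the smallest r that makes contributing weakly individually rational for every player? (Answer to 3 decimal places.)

0.078

With matching at rate r, one contributed unit becomes (1 + r) in the guild treasury and returns 10.2 × (1 + r) / 11 to the contributor.
Setting this equal to 1: 1 + r = 11/10.2 = 1.0784.
So the minimum matching rate is r = 1.0784 − 1 = 0.078.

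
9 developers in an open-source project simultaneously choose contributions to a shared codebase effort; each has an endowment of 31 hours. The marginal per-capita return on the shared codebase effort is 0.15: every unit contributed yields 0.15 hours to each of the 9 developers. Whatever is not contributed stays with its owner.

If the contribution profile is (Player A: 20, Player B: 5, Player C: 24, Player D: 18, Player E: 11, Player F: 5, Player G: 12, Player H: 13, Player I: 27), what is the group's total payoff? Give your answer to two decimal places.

Total contributed: 20 + 5 + 24 + 18 + 11 + 5 + 12 + 13 + 27 = 135; total kept: 9 × 31 − 135 = 144.
The shared codebase effort pays out 0.15 × 9 × 135 = 182.25 in aggregate.
Group total = 144 + 182.25 = 326.25.

326.25 hours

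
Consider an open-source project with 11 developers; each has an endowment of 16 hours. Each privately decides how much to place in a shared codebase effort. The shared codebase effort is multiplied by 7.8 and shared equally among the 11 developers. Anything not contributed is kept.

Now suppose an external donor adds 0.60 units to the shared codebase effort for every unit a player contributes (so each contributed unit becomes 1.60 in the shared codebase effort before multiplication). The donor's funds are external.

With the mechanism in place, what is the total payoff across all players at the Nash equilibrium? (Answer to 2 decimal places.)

The effective private return per unit is now 7.8 × 1.60 / 11 = 1.1345 > 1, so every player's dominant strategy flips to full contribution.
So the Nash equilibrium is full contribution by all 11; the group earns 7.8 × 1.60 × 176 = 2196.48.

2196.48 hours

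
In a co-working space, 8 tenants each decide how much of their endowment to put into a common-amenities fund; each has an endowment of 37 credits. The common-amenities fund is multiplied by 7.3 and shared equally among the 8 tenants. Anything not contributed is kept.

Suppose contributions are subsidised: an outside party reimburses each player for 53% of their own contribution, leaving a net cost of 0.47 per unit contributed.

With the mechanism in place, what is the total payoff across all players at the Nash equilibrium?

2317.68 credits

Under the mechanism each unit contributed yields (7.3/8) / 0.47 = 1.9415 back to its contributor per unit of net cost, which exceeds 1, making full contribution the dominant choice for everyone.
So the Nash equilibrium is full contribution by all 8; the group earns 8 × (37 × 0.53 + 7.3 × 37) = 2317.68.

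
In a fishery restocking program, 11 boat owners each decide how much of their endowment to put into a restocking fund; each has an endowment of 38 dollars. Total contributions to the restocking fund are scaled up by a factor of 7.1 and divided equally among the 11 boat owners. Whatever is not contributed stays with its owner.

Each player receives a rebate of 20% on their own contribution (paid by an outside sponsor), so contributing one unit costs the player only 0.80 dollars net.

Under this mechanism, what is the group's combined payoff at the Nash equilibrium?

Even with the mechanism, each unit contributed returns only (7.1/11) / 0.80 = 0.8068 per unit of net cost, so contributing nothing is still dominant.
Everyone keeps their endowment and the group total is 11 × 38 = 418.

418.00 dollars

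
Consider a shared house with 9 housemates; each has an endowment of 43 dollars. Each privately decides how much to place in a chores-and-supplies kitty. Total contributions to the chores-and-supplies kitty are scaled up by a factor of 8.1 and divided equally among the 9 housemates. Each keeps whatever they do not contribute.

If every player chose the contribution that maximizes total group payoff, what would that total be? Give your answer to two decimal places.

Each contributed unit returns 8.100 to the group as a whole (0.9000 to each of 9 players), which exceeds 1, so the social optimum is full contribution: group total = 8.100 × 387 = 3134.70.

3134.70 dollars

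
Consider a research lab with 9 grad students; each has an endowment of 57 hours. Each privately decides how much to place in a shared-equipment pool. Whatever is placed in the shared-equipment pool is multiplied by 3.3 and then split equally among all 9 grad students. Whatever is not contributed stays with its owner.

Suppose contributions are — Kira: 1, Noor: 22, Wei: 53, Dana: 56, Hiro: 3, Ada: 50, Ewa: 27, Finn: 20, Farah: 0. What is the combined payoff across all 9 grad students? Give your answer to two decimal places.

1046.60 hours

Total contributed: 1 + 22 + 53 + 56 + 3 + 50 + 27 + 20 + 0 = 232; total kept: 9 × 57 − 232 = 281.
The shared-equipment pool pays out 3.3 × 232 = 765.60 in aggregate.
Group total = 281 + 765.60 = 1046.60.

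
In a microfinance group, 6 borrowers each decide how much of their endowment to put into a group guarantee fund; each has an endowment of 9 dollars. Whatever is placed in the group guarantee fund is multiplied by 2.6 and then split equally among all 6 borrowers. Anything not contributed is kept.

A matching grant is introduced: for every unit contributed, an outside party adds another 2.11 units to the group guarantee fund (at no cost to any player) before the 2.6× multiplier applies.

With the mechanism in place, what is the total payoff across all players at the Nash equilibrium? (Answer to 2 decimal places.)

436.64 dollars

With the mechanism, a contributed unit returns 2.6 × 3.11 / 6 = 1.3477 per unit of net cost to the contributor — now above 1 — so contributing fully is weakly dominant for every player.
So the Nash equilibrium is full contribution by all 6; the group earns 2.6 × 3.11 × 54 = 436.64.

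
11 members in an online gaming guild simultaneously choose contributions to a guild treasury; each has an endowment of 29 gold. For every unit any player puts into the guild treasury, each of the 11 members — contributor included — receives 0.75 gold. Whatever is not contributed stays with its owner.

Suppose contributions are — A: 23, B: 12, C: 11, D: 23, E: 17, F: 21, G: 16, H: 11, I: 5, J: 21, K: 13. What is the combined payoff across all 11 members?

1573.25 gold

Total contributed: 23 + 12 + 11 + 23 + 17 + 21 + 16 + 11 + 5 + 21 + 13 = 173; total kept: 11 × 29 − 173 = 146.
The guild treasury pays out 0.75 × 11 × 173 = 1427.25 in aggregate.
Group total = 146 + 1427.25 = 1573.25.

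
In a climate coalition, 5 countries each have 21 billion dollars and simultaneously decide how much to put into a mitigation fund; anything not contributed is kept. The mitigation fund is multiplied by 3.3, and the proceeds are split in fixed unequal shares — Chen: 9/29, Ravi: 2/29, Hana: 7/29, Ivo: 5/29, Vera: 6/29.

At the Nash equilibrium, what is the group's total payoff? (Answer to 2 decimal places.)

A player with share s gets back 3.3·s per unit contributed, so full contribution is dominant for anyone with s > 1/3.3 = 0.3030 and zero contribution is dominant for anyone below.
The only share above 0.3030 is Chen's 9/29, contributing 21; the remaining 4 contribute 0. Total contributed: 21.
The mitigation fund pays out 3.3 × 21 = 69.30 in total (split across the unequal shares, but the aggregate is all that matters for the group sum).
The 4 free-riders keep 21 each, adding 84. Group total = 84 + 69.30 = 153.30.

153.30 billion dollars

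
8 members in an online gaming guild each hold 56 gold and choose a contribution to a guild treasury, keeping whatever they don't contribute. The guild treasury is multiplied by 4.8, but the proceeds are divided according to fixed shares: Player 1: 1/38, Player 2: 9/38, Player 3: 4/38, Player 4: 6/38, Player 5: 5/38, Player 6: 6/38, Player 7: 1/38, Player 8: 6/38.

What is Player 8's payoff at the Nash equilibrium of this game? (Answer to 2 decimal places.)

98.44 gold

Player j's private return per contributed unit is 4.8 × (j's share). Contributing is weakly dominant for j when that share is at least 1/4.8 = 0.2083, and contributing 0 is dominant otherwise.
Only Player 2 (9/38) clears that bar, contributing 56; the remaining 7 contribute 0. Total contributed: 56.
Player 8 keeps 56 and receives 4.8 × 56 × 6/38 = 42.44 from the guild treasury, for a payoff of 98.44.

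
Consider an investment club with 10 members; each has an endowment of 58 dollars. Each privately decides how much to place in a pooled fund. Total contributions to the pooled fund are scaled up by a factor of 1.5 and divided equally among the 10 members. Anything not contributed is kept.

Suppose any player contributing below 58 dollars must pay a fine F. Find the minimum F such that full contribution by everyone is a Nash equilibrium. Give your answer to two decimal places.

Given the others contribute fully, the best deviation is to contribute 0 (any partial contribution still incurs the fine and gives up units whose private return 0.1500 is below 1).
Deviating from 58 to 0 saves 58 dollars but forfeits the deviator's share of the drop in the pooled fund: 1.5/10 × 58 = 8.70.
So the deviation gain is 58 − 8.70 = 49.30, and the fine must be at least 49.30 dollars to wipe it out.

49.30 dollars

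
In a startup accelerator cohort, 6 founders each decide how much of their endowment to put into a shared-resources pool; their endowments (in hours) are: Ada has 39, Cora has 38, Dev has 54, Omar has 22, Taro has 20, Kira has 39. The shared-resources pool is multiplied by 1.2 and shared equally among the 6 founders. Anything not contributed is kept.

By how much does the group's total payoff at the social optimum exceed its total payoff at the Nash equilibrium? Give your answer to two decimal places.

42.40 hours

The private return per contributed unit is 1.2/6 = 0.2000 < 1 for every player regardless of endowment, so the Nash equilibrium is zero contribution and the group total is Σ E_j = 39 + 38 + 54 + 22 + 20 + 39 = 212.
Each contributed unit returns 1.200 to the group, so the social optimum is full contribution by everyone: group total = 1.200 × 212 = 254.40.
Efficiency loss = (1.200 − 1) × 212 = 42.40.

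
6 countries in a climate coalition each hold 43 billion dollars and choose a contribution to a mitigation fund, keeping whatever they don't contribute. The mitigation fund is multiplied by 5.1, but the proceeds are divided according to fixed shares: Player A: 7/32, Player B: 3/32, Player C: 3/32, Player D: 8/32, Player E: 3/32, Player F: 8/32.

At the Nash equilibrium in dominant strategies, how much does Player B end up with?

For player j, contributing a unit is worthwhile iff 5.1 × (j's share) ≥ 1, i.e. iff j's share is at least 0.1961.
Player A, Player D and Player F clear that bar, contributing 43 each; the remaining 3 contribute 0. Total contributed: 129.
Player B keeps 43 and receives 5.1 × 129 × 3/32 = 61.68 from the mitigation fund, for a payoff of 104.68.

104.68 billion dollars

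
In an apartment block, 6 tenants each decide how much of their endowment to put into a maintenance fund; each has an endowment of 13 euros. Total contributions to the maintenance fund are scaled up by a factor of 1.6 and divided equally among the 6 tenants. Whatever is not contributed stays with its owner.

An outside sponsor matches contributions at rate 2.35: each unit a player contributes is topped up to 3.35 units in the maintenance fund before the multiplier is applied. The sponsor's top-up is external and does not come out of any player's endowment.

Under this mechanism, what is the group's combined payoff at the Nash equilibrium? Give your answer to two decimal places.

78.00 euros

The effective private return is 1.6 × 3.35 / 6 = 0.8933, which is still under 1, so the mechanism doesn't change anyone's dominant strategy: zero contribution.
At the Nash equilibrium no one contributes; group total payoff = 6 × 13 = 78.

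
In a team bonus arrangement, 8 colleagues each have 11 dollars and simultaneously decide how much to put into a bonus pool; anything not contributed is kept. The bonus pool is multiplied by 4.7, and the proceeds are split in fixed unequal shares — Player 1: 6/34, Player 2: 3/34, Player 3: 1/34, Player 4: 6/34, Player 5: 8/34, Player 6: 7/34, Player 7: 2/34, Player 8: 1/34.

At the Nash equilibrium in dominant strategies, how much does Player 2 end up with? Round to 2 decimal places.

15.56 dollars

For player j, contributing a unit is worthwhile iff 4.7 × (j's share) ≥ 1, i.e. iff j's share is at least 0.2128.
The only share above 0.2128 is Player 5's 8/34, contributing 11; the remaining 7 contribute 0. Total contributed: 11.
Player 2 keeps 11 and receives 4.7 × 11 × 3/34 = 4.56 from the bonus pool, for a payoff of 15.56.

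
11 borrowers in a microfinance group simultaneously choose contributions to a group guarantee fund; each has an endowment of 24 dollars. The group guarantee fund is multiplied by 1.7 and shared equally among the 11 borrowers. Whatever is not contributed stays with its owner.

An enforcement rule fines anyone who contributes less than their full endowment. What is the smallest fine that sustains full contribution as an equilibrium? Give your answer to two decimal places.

20.29 dollars

Given the others contribute fully, the best deviation is to contribute 0 (any partial contribution still incurs the fine and gives up units whose private return 0.1545 is below 1).
Deviating from 24 to 0 saves 24 dollars but forfeits the deviator's share of the drop in the group guarantee fund: 1.7/11 × 24 = 3.71.
So the deviation gain is 24 − 3.71 = 20.29, and the fine must be at least 20.29 dollars to wipe it out.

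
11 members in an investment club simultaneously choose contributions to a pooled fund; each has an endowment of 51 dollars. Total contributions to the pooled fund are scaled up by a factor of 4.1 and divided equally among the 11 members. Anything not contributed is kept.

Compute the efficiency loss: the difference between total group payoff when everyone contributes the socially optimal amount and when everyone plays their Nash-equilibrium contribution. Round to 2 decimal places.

1739.10 dollars

Each contributed unit returns 4.1/11 = 0.3727 to its contributor — below 1 — so contributing 0 is dominant for every player. At the Nash equilibrium everyone keeps their 51, and the group total is 11 × 51 = 561.
Each contributed unit returns 4.100 to the group as a whole (0.3727 to each of 11 players), which exceeds 1, so the social optimum is full contribution: group total = 4.100 × 561 = 2300.10.
Efficiency loss = 2300.10 − 561 = 1739.10.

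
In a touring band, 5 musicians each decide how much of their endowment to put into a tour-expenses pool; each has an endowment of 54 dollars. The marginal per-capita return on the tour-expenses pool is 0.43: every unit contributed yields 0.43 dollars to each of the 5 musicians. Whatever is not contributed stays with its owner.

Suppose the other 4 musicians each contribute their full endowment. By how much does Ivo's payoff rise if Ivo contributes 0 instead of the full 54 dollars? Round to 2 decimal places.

Switching from a contribution of 54 to 0 lets Ivo keep an extra 54 dollars, but lowers the tour-expenses pool by 54, which costs Ivo their own share of that drop: 0.43 × 54 = 23.22.
Net gain = 54 − 23.22 = 30.78. The private return per contributed unit (0.43) is below 1, so free-riding is indeed the best response regardless of what the others do.

30.78 dollars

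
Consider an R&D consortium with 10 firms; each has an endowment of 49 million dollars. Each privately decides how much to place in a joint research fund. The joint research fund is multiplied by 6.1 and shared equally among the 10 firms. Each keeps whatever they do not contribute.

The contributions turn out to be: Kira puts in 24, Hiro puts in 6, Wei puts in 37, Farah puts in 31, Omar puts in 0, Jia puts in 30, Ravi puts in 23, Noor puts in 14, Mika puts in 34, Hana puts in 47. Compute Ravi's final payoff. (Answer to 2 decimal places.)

176.06 million dollars

Total contributed: 24 + 6 + 37 + 31 + 0 + 30 + 23 + 14 + 34 + 47 = 246.
Each receives 6.1 × 246 / 10 = 150.06 from the joint research fund.
Ravi keeps 49 − 23 = 26, so Ravi's payoff is 26 + 150.06 = 176.06.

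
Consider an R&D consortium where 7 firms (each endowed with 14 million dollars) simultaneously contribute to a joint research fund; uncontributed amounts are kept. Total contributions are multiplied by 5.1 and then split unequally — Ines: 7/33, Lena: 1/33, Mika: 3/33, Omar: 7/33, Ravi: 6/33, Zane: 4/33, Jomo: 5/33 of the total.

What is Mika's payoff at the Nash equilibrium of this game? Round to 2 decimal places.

26.98 million dollars

A player with share s gets back 5.1·s per unit contributed, so full contribution is dominant for anyone with s > 1/5.1 = 0.1961 and zero contribution is dominant for anyone below.
The shares above 0.1961 belong to Ines and Omar, contributing 14 each; the remaining 5 contribute 0. Total contributed: 28.
Mika keeps 14 and receives 5.1 × 28 × 3/33 = 12.98 from the joint research fund, for a payoff of 26.98.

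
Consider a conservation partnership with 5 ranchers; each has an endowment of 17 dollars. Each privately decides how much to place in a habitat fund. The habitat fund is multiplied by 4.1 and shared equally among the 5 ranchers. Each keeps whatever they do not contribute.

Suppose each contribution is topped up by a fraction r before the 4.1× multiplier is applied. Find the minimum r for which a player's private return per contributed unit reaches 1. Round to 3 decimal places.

With matching at rate r, one contributed unit becomes (1 + r) in the habitat fund and returns 4.1 × (1 + r) / 5 to the contributor.
Setting this equal to 1: 1 + r = 5/4.1 = 1.2195.
So the minimum matching rate is r = 1.2195 − 1 = 0.220.

0.220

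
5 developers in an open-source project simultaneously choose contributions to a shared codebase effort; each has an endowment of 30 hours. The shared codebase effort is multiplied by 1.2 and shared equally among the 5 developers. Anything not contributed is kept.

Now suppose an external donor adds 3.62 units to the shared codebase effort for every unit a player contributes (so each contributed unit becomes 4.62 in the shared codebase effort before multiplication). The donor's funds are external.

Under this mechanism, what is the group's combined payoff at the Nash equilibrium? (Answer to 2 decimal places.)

Under the mechanism each unit contributed yields 1.2 × 4.62 / 5 = 1.1088 back to its contributor per unit of net cost, which exceeds 1, making full contribution the dominant choice for everyone.
At the Nash equilibrium everyone contributes 30. Group total payoff = 1.2 × 4.62 × 150 = 831.60.

831.60 hours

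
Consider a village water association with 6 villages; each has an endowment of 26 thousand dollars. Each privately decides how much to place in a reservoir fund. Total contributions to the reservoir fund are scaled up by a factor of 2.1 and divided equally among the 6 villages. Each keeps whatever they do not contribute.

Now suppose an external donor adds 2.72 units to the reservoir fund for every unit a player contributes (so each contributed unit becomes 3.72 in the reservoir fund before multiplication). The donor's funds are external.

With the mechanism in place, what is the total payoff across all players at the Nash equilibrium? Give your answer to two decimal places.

1218.67 thousand dollars

The effective private return per unit is now 2.1 × 3.72 / 6 = 1.3020 > 1, so every player's dominant strategy flips to full contribution.
At the Nash equilibrium everyone contributes 26. Group total payoff = 2.1 × 3.72 × 156 = 1218.67.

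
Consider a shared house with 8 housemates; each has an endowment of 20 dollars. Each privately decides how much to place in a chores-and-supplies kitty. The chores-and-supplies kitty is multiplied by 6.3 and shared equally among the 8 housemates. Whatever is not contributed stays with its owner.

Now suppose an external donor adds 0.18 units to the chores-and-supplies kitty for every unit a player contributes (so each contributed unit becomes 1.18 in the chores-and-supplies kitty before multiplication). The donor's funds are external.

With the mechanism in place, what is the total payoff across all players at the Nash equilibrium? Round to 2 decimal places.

With the mechanism, a contributed unit returns 6.3 × 1.18 / 8 = 0.9293 per unit of net cost — still below 1 — so contributing 0 remains dominant for every player.
Everyone keeps their endowment and the group total is 8 × 20 = 160.

160.00 dollars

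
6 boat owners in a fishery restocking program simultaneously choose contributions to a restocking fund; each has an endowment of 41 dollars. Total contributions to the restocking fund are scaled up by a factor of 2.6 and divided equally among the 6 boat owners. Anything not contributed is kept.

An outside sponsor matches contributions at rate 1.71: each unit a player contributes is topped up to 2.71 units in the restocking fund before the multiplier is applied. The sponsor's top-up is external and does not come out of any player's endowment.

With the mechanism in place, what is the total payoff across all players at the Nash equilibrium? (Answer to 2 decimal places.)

1733.32 dollars

Under the mechanism each unit contributed yields 2.6 × 2.71 / 6 = 1.1743 back to its contributor per unit of net cost, which exceeds 1, making full contribution the dominant choice for everyone.
At the Nash equilibrium everyone contributes 41. Group total payoff = 2.6 × 2.71 × 246 = 1733.32.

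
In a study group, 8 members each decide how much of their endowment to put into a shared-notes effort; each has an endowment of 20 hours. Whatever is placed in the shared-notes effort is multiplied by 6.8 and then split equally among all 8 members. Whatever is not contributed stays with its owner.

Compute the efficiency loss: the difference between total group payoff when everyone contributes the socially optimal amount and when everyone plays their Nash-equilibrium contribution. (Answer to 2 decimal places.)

928.00 hours

Each contributed unit returns 6.8/8 = 0.8500 to its contributor — below 1 — so contributing 0 is dominant for every player. At the Nash equilibrium everyone keeps their 20, and the group total is 8 × 20 = 160.
Each contributed unit returns 6.800 to the group as a whole (0.8500 to each of 8 players), which exceeds 1, so the social optimum is full contribution: group total = 6.800 × 160 = 1088.00.
Efficiency loss = 1088.00 − 160 = 928.00.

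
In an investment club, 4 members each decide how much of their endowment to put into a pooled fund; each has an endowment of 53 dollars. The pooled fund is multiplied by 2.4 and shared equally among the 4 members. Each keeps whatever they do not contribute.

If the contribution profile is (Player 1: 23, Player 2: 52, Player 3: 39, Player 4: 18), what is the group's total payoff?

396.80 dollars

Total contributed: 23 + 52 + 39 + 18 = 132; total kept: 4 × 53 − 132 = 80.
The pooled fund pays out 2.4 × 132 = 316.80 in aggregate.
Group total = 80 + 316.80 = 396.80.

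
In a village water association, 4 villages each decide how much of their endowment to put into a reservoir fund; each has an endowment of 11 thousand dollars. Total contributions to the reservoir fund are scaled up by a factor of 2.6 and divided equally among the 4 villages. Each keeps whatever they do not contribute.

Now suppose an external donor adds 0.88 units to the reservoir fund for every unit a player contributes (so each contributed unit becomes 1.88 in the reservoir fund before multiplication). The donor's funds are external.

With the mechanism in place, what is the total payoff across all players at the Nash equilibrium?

215.07 thousand dollars

The effective private return per unit is now 2.6 × 1.88 / 4 = 1.2220 > 1, so every player's dominant strategy flips to full contribution.
At the Nash equilibrium everyone contributes 11. Group total payoff = 2.6 × 1.88 × 44 = 215.07.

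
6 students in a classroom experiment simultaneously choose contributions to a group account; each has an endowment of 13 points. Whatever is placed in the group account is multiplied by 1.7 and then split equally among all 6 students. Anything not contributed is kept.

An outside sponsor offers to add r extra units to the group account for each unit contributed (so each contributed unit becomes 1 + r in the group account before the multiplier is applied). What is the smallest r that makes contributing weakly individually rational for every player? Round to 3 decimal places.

2.529

With matching at rate r, one contributed unit becomes (1 + r) in the group account and returns 1.7 × (1 + r) / 6 to the contributor.
Setting this equal to 1: 1 + r = 6/1.7 = 3.5294.
So the minimum matching rate is r = 3.5294 − 1 = 2.529.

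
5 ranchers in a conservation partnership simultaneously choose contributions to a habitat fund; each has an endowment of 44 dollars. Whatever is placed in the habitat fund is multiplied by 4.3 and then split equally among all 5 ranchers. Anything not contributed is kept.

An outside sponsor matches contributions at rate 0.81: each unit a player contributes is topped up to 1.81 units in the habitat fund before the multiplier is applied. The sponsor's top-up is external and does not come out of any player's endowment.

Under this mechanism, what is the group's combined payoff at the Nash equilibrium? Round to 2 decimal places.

The effective private return per unit is now 4.3 × 1.81 / 5 = 1.5566 > 1, so every player's dominant strategy flips to full contribution.
So the Nash equilibrium is full contribution by all 5; the group earns 4.3 × 1.81 × 220 = 1712.26.

1712.26 dollars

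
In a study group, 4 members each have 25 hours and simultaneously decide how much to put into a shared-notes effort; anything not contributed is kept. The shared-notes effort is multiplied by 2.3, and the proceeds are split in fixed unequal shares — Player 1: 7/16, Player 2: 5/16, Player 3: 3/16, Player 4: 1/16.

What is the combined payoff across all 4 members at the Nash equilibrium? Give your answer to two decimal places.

Player j's private return per contributed unit is 2.3 × (j's share). Contributing is weakly dominant for j when that share is at least 1/2.3 = 0.4348, and contributing 0 is dominant otherwise.
The only share above 0.4348 is Player 1's 7/16, contributing 25; the remaining 3 contribute 0. Total contributed: 25.
The shared-notes effort pays out 2.3 × 25 = 57.50 in total (split across the unequal shares, but the aggregate is all that matters for the group sum).
The 3 free-riders keep 25 each, adding 75. Group total = 75 + 57.50 = 132.50.

132.50 hours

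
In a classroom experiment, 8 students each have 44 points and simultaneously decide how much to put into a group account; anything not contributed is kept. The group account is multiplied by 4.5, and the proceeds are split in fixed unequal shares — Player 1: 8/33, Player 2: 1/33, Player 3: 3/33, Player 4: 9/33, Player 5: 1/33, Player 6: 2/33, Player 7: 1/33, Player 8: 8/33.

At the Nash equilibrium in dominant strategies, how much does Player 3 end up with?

98.00 points

Each unit j contributes comes back to j as 4.5 × (j's share), so j prefers to contribute only if that share exceeds 1/4.5 = 0.2222; otherwise keeping the unit dominates.
The shares above 0.2222 belong to Player 1, Player 4 and Player 8, contributing 44 each; the remaining 5 contribute 0. Total contributed: 132.
Player 3 keeps 44 and receives 4.5 × 132 × 3/33 = 54.00 from the group account, for a payoff of 98.00.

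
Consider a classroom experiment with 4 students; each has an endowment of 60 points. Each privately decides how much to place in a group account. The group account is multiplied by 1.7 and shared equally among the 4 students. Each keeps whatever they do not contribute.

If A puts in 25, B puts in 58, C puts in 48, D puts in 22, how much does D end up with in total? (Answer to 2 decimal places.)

Total contributed: 25 + 58 + 48 + 22 = 153.
Each receives 1.7 × 153 / 4 = 65.03 from the group account.
D keeps 60 − 22 = 38, so D's payoff is 38 + 65.03 = 103.03.

103.03 points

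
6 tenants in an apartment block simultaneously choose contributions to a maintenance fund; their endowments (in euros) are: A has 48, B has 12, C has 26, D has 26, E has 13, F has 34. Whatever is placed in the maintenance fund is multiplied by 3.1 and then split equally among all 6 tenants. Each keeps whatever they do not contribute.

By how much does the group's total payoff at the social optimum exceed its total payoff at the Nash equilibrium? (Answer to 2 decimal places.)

333.90 euros

The private return per contributed unit is 3.1/6 = 0.5167 < 1 for every player regardless of endowment, so the Nash equilibrium is zero contribution and the group total is Σ E_j = 48 + 12 + 26 + 26 + 13 + 34 = 159.
Each contributed unit returns 3.100 to the group, so the social optimum is full contribution by everyone: group total = 3.100 × 159 = 492.90.
Efficiency loss = (3.100 − 1) × 159 = 333.90.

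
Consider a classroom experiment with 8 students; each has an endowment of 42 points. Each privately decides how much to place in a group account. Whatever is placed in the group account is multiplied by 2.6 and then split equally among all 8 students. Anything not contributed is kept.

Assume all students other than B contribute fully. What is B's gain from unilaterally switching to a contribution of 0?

28.35 points

Switching from a contribution of 42 to 0 lets B keep an extra 42 points, but lowers the group account by 42, which costs B their own share of that drop: 2.6/8 × 42 = 13.65.
Net gain = 42 − 13.65 = 28.35. The private return per contributed unit (0.3250) is below 1, so free-riding is indeed the best response regardless of what the others do.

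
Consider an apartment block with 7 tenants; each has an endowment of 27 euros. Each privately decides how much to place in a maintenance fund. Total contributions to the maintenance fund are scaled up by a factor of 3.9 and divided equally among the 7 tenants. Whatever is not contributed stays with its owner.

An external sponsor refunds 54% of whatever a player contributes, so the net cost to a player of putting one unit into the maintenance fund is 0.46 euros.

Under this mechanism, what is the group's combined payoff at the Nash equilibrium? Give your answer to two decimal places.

839.16 euros

Under the mechanism each unit contributed yields (3.9/7) / 0.46 = 1.2112 back to its contributor per unit of net cost, which exceeds 1, making full contribution the dominant choice for everyone.
So the Nash equilibrium is full contribution by all 7; the group earns 7 × (27 × 0.54 + 3.9 × 27) = 839.16.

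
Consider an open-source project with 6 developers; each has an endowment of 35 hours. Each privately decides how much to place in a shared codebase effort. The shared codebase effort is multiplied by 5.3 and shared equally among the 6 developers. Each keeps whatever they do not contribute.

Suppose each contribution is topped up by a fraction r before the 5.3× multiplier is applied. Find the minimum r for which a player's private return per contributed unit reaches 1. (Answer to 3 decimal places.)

0.132

With matching at rate r, one contributed unit becomes (1 + r) in the shared codebase effort and returns 5.3 × (1 + r) / 6 to the contributor.
Setting this equal to 1: 1 + r = 6/5.3 = 1.1321.
So the minimum matching rate is r = 1.1321 − 1 = 0.132.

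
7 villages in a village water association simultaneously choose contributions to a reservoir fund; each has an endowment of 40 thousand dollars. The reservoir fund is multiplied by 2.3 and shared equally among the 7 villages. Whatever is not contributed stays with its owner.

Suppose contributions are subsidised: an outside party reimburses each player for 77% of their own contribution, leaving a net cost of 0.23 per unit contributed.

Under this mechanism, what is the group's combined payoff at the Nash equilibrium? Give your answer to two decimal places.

859.60 thousand dollars

With the mechanism, a contributed unit returns (2.3/7) / 0.23 = 1.4286 per unit of net cost to the contributor — now above 1 — so contributing fully is weakly dominant for every player.
So the Nash equilibrium is full contribution by all 7; the group earns 7 × (40 × 0.77 + 2.3 × 40) = 859.60.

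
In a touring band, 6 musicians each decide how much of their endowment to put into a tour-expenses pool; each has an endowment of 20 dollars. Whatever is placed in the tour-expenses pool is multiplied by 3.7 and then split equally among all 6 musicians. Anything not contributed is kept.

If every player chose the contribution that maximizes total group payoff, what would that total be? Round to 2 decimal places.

Each contributed unit returns 3.700 to the group as a whole (0.6167 to each of 6 players), which exceeds 1, so the social optimum is full contribution: group total = 3.700 × 120 = 444.00.

444.00 dollars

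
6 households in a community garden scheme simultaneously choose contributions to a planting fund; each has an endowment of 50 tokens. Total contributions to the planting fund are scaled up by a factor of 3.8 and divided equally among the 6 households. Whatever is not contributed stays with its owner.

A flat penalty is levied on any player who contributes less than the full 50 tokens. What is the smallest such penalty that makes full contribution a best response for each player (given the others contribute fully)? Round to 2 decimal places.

18.33 tokens

Given the others contribute fully, the best deviation is to contribute 0 (any partial contribution still incurs the fine and gives up units whose private return 0.6333 is below 1).
Deviating from 50 to 0 saves 50 tokens but forfeits the deviator's share of the drop in the planting fund: 3.8/6 × 50 = 31.67.
So the deviation gain is 50 − 31.67 = 18.33, and the fine must be at least 18.33 tokens to wipe it out.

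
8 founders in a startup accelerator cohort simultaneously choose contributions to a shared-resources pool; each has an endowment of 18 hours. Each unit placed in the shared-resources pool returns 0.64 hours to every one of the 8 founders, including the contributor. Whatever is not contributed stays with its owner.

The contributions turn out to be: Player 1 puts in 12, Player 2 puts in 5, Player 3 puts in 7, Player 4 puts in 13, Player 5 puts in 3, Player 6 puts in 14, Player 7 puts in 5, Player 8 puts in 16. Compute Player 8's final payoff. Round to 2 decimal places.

Total contributed: 12 + 5 + 7 + 13 + 3 + 14 + 5 + 16 = 75.
Each receives 0.64 × 75 = 48.00 from the shared-resources pool.
Player 8 keeps 18 − 16 = 2, so Player 8's payoff is 2 + 48.00 = 50.00.

50.00 hours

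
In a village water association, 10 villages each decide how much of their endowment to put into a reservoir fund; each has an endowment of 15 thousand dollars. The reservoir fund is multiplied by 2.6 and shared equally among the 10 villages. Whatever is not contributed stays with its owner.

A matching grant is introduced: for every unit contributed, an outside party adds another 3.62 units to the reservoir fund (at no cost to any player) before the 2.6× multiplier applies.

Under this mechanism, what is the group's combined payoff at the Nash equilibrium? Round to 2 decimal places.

1801.80 thousand dollars

With the mechanism, a contributed unit returns 2.6 × 4.62 / 10 = 1.2012 per unit of net cost to the contributor — now above 1 — so contributing fully is weakly dominant for every player.
At the Nash equilibrium everyone contributes 15. Group total payoff = 2.6 × 4.62 × 150 = 1801.80.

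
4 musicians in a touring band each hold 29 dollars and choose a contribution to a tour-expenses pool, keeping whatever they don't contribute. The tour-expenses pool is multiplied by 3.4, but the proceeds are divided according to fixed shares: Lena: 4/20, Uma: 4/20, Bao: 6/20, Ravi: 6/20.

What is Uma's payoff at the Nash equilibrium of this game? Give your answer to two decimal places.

For player j, contributing a unit is worthwhile iff 3.4 × (j's share) ≥ 1, i.e. iff j's share is at least 0.2941.
Bao and Ravi are above the threshold, contributing 29 each; the remaining 2 contribute 0. Total contributed: 58.
Uma keeps 29 and receives 3.4 × 58 × 4/20 = 39.44 from the tour-expenses pool, for a payoff of 68.44.

68.44 dollars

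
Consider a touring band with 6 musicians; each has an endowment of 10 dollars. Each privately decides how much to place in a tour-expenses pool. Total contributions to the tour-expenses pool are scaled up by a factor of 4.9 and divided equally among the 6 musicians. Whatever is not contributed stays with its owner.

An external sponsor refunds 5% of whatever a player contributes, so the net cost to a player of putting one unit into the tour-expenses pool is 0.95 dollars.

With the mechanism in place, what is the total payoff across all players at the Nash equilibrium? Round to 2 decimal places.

60.00 dollars

The effective private return is (4.9/6) / 0.95 = 0.8596, which is still under 1, so the mechanism doesn't change anyone's dominant strategy: zero contribution.
At the Nash equilibrium no one contributes; group total payoff = 6 × 10 = 60.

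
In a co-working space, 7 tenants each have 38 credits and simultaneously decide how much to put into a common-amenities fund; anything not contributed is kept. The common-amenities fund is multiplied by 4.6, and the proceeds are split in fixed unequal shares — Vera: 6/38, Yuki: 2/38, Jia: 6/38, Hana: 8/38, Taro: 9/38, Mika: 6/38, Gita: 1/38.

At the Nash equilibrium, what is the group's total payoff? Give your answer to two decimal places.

402.80 credits

For player j, contributing a unit is worthwhile iff 4.6 × (j's share) ≥ 1, i.e. iff j's share is at least 0.2174.
The only share above 0.2174 is Taro's 9/38, contributing 38; the remaining 6 contribute 0. Total contributed: 38.
The common-amenities fund pays out 4.6 × 38 = 174.80 in total (split across the unequal shares, but the aggregate is all that matters for the group sum).
The 6 free-riders keep 38 each, adding 228. Group total = 228 + 174.80 = 402.80.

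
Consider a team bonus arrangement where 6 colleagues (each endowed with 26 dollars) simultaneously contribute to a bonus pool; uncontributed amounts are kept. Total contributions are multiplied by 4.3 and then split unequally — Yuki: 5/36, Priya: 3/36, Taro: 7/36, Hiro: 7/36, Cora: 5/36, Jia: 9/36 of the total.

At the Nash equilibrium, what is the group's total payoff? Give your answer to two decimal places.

Each unit j contributes comes back to j as 4.3 × (j's share), so j prefers to contribute only if that share exceeds 1/4.3 = 0.2326; otherwise keeping the unit dominates.
Jia alone (share 9/36) is above the threshold, contributing 26; the remaining 5 contribute 0. Total contributed: 26.
The bonus pool pays out 4.3 × 26 = 111.80 in total (split across the unequal shares, but the aggregate is all that matters for the group sum).
The 5 free-riders keep 26 each, adding 130. Group total = 130 + 111.80 = 241.80.

241.80 dollars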